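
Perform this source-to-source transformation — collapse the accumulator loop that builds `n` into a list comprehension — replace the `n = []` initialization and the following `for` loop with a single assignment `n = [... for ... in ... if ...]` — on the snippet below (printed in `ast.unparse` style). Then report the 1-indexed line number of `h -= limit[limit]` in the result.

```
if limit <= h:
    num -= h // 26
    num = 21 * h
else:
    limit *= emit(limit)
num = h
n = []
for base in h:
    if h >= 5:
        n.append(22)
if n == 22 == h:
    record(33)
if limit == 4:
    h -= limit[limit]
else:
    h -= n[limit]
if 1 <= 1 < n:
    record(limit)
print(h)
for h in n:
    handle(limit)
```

Transformed code:
if limit <= h:
    num -= h // 26
    num = 21 * h
else:
    limit *= emit(limit)
num = h
n = [22 for base in h if h >= 5]
if n == 22 == h:
    record(33)
if limit == 4:
    h -= limit[limit]
else:
    h -= n[limit]
if 1 <= 1 < n:
    record(limit)
print(h)
for h in n:
    handle(limit)

11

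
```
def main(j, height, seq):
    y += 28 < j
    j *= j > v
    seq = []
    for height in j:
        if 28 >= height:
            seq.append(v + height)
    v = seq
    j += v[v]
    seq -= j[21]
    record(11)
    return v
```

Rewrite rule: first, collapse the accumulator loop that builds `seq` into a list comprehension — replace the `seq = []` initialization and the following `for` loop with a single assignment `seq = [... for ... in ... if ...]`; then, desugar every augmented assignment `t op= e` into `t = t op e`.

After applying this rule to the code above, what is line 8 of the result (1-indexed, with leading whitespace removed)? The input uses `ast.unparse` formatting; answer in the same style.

Transformed code:
def main(j, height, seq):
    y = y + (28 < j)
    j = j * (j > v)
    seq = [v + height for height in j if 28 >= height]
    v = seq
    j = j + v[v]
    seq = seq - j[21]
    record(11)
    return v

record(11)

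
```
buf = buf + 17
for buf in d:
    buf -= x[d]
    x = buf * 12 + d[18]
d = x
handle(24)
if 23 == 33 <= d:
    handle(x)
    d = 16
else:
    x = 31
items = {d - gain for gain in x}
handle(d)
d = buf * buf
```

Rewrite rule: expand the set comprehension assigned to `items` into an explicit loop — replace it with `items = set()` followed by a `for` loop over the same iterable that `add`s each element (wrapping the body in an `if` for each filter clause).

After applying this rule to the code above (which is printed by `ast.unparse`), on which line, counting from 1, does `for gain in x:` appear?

Transformed code:
buf = buf + 17
for buf in d:
    buf -= x[d]
    x = buf * 12 + d[18]
d = x
handle(24)
if 23 == 33 <= d:
    handle(x)
    d = 16
else:
    x = 31
items = set()
for gain in x:
    items.add(d - gain)
handle(d)
d = buf * buf

13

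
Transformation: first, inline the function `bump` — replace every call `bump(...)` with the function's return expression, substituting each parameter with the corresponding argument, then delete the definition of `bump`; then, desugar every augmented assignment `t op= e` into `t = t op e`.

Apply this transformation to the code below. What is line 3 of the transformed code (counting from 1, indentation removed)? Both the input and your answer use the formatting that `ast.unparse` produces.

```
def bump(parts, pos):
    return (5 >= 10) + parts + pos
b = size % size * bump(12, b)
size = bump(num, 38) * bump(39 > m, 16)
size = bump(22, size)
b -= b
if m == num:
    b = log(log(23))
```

Transformed code:
b = size % size * ((5 >= 10) + 12 + b)
size = ((5 >= 10) + num + 38) * ((5 >= 10) + (39 > m) + 16)
size = (5 >= 10) + 22 + size
b = b - b
if m == num:
    b = log(log(23))

size = (5 >= 10) + 22 + size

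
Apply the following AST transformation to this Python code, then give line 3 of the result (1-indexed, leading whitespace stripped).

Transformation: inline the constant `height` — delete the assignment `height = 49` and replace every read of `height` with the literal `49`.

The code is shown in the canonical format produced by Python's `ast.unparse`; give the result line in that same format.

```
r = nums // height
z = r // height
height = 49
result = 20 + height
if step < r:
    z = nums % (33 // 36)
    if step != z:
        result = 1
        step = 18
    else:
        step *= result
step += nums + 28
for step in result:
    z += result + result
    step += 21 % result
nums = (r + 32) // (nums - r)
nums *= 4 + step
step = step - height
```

Transformed code:
r = nums // 49
z = r // 49
result = 20 + 49
if step < r:
    z = nums % (33 // 36)
    if step != z:
        result = 1
        step = 18
    else:
        step *= result
step += nums + 28
for step in result:
    z += result + result
    step += 21 % result
nums = (r + 32) // (nums - r)
nums *= 4 + step
step = step - 49

result = 20 + 49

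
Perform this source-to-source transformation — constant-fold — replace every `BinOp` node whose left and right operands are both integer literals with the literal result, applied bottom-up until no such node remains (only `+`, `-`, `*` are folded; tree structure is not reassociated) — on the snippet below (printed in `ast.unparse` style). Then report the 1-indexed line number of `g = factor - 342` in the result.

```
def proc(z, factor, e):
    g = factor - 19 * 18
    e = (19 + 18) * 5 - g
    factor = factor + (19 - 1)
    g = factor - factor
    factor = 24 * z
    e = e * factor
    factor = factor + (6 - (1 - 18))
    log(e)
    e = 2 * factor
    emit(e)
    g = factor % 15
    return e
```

Transformed code:
def proc(z, factor, e):
    g = factor - 342
    e = 185 - g
    factor = factor + 18
    g = factor - factor
    factor = 24 * z
    e = e * factor
    factor = factor + 23
    log(e)
    e = 2 * factor
    emit(e)
    g = factor % 15
    return e

2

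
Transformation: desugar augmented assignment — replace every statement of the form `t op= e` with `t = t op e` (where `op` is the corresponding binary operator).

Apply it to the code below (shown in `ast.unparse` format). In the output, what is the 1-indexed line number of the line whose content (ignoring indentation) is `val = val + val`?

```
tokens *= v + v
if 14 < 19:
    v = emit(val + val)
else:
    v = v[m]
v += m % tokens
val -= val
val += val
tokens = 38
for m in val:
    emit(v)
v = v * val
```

Transformed code:
tokens = tokens * (v + v)
if 14 < 19:
    v = emit(val + val)
else:
    v = v[m]
v = v + m % tokens
val = val - val
val = val + val
tokens = 38
for m in val:
    emit(v)
v = v * val

8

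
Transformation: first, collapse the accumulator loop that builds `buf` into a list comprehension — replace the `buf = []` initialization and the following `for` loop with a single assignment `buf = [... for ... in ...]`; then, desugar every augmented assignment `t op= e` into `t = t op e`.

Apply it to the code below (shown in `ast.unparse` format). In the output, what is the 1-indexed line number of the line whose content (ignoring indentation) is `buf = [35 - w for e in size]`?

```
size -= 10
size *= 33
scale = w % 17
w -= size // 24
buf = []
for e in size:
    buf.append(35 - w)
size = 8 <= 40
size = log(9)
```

5

Transformed code:
size = size - 10
size = size * 33
scale = w % 17
w = w - size // 24
buf = [35 - w for e in size]
size = 8 <= 40
size = log(9)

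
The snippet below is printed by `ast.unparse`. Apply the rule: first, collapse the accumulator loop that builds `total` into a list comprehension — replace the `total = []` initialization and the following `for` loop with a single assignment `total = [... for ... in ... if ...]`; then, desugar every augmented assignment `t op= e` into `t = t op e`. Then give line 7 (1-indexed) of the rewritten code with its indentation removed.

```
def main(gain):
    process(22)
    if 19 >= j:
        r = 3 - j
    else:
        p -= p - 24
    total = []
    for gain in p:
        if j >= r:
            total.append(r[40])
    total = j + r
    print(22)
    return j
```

Transformed code:
def main(gain):
    process(22)
    if 19 >= j:
        r = 3 - j
    else:
        p = p - (p - 24)
    total = [r[40] for gain in p if j >= r]
    total = j + r
    print(22)
    return j

total = [r[40] for gain in p if j >= r]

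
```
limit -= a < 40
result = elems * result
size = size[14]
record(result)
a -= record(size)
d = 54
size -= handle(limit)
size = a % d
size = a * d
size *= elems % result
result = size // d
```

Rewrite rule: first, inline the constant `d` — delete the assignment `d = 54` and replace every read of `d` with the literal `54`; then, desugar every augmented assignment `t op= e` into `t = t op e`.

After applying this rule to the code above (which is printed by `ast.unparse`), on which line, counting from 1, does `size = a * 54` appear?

Transformed code:
limit = limit - (a < 40)
result = elems * result
size = size[14]
record(result)
a = a - record(size)
size = size - handle(limit)
size = a % 54
size = a * 54
size = size * (elems % result)
result = size // 54

8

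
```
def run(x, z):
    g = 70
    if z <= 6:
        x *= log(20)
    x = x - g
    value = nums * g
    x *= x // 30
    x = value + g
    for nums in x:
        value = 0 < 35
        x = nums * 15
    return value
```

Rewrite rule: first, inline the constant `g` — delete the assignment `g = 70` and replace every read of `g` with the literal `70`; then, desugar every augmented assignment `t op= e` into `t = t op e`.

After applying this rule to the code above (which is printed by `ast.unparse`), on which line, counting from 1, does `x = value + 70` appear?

Transformed code:
def run(x, z):
    if z <= 6:
        x = x * log(20)
    x = x - 70
    value = nums * 70
    x = x * (x // 30)
    x = value + 70
    for nums in x:
        value = 0 < 35
        x = nums * 15
    return value

7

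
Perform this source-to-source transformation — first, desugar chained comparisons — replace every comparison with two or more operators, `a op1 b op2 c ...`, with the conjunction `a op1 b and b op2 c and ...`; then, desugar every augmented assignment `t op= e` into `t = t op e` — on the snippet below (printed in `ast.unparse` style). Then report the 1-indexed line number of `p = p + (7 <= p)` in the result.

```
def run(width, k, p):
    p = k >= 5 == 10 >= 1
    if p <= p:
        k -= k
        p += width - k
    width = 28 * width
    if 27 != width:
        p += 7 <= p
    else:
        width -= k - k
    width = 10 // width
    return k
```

Transformed code:
def run(width, k, p):
    p = k >= 5 and 5 == 10 and (10 >= 1)
    if p <= p:
        k = k - k
        p = p + (width - k)
    width = 28 * width
    if 27 != width:
        p = p + (7 <= p)
    else:
        width = width - (k - k)
    width = 10 // width
    return k

8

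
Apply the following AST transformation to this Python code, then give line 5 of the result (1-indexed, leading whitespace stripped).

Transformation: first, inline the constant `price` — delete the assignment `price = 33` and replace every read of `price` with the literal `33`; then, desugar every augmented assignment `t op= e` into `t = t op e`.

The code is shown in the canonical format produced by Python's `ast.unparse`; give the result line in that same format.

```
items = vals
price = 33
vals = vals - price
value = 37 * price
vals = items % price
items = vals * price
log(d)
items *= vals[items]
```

items = vals * 33

Transformed code:
items = vals
vals = vals - 33
value = 37 * 33
vals = items % 33
items = vals * 33
log(d)
items = items * vals[items]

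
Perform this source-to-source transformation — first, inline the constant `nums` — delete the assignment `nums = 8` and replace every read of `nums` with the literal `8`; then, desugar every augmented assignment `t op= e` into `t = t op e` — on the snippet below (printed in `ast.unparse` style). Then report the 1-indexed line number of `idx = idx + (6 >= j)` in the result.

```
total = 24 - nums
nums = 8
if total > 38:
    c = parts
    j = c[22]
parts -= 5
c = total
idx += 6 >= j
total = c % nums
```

7

Transformed code:
total = 24 - 8
if total > 38:
    c = parts
    j = c[22]
parts = parts - 5
c = total
idx = idx + (6 >= j)
total = c % 8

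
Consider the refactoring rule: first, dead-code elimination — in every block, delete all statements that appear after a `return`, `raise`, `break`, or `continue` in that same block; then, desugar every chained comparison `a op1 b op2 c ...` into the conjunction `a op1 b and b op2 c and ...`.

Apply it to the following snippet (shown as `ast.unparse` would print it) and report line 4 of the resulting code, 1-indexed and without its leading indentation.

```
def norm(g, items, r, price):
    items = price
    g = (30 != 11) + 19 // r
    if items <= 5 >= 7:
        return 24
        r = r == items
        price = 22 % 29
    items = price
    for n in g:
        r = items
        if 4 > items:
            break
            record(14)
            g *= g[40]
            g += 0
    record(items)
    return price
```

if items <= 5 and 5 >= 7:

Transformed code:
def norm(g, items, r, price):
    items = price
    g = (30 != 11) + 19 // r
    if items <= 5 and 5 >= 7:
        return 24
    items = price
    for n in g:
        r = items
        if 4 > items:
            break
    record(items)
    return price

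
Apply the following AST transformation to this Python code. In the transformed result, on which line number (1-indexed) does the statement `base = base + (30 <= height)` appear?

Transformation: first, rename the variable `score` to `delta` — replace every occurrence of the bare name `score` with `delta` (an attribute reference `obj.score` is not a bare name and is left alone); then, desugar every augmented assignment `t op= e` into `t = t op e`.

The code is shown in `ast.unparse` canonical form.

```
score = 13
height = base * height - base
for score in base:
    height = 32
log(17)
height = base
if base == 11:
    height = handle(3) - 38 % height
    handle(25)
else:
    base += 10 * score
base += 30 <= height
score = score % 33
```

Transformed code:
delta = 13
height = base * height - base
for delta in base:
    height = 32
log(17)
height = base
if base == 11:
    height = handle(3) - 38 % height
    handle(25)
else:
    base = base + 10 * delta
base = base + (30 <= height)
delta = delta % 33

12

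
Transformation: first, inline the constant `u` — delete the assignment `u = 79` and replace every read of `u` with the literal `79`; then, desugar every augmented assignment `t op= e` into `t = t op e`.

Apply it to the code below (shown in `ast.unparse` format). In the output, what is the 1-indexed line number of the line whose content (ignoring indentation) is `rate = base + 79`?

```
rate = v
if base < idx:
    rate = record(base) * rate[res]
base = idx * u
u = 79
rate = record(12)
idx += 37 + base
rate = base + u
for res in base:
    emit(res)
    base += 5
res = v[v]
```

7

Transformed code:
rate = v
if base < idx:
    rate = record(base) * rate[res]
base = idx * 79
rate = record(12)
idx = idx + (37 + base)
rate = base + 79
for res in base:
    emit(res)
    base = base + 5
res = v[v]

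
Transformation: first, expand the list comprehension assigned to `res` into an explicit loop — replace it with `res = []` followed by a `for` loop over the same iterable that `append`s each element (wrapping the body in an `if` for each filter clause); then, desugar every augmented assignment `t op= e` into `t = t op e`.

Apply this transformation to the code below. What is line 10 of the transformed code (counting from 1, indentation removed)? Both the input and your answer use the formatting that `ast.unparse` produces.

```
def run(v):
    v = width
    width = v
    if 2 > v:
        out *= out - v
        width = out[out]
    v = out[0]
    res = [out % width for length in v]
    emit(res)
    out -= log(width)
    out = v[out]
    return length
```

res.append(out % width)

Transformed code:
def run(v):
    v = width
    width = v
    if 2 > v:
        out = out * (out - v)
        width = out[out]
    v = out[0]
    res = []
    for length in v:
        res.append(out % width)
    emit(res)
    out = out - log(width)
    out = v[out]
    return length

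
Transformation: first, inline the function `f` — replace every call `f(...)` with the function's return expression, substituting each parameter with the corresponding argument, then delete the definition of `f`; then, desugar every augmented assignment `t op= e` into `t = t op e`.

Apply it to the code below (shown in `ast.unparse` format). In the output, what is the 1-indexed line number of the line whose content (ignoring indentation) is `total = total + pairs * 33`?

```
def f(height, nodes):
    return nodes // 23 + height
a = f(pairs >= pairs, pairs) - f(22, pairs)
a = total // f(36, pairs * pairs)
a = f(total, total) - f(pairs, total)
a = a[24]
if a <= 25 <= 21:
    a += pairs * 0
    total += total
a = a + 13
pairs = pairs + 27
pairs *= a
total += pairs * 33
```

Transformed code:
a = pairs // 23 + (pairs >= pairs) - (pairs // 23 + 22)
a = total // (pairs * pairs // 23 + 36)
a = total // 23 + total - (total // 23 + pairs)
a = a[24]
if a <= 25 <= 21:
    a = a + pairs * 0
    total = total + total
a = a + 13
pairs = pairs + 27
pairs = pairs * a
total = total + pairs * 33

11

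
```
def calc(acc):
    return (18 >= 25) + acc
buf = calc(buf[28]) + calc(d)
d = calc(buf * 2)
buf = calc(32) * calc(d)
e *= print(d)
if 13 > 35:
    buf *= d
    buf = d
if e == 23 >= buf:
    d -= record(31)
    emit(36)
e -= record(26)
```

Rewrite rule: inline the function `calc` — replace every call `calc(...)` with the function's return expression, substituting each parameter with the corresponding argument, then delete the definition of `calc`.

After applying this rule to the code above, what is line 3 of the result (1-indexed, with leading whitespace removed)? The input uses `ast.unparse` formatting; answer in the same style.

buf = ((18 >= 25) + 32) * ((18 >= 25) + d)

Transformed code:
buf = (18 >= 25) + buf[28] + ((18 >= 25) + d)
d = (18 >= 25) + buf * 2
buf = ((18 >= 25) + 32) * ((18 >= 25) + d)
e *= print(d)
if 13 > 35:
    buf *= d
    buf = d
if e == 23 >= buf:
    d -= record(31)
    emit(36)
e -= record(26)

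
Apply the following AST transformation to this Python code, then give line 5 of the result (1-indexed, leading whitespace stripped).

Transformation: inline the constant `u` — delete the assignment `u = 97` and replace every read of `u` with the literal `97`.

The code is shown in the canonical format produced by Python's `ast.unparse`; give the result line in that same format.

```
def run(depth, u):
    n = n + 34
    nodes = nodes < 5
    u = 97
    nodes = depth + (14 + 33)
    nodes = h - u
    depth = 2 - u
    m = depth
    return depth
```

nodes = h - 97

Transformed code:
def run(depth, u):
    n = n + 34
    nodes = nodes < 5
    nodes = depth + (14 + 33)
    nodes = h - 97
    depth = 2 - 97
    m = depth
    return depth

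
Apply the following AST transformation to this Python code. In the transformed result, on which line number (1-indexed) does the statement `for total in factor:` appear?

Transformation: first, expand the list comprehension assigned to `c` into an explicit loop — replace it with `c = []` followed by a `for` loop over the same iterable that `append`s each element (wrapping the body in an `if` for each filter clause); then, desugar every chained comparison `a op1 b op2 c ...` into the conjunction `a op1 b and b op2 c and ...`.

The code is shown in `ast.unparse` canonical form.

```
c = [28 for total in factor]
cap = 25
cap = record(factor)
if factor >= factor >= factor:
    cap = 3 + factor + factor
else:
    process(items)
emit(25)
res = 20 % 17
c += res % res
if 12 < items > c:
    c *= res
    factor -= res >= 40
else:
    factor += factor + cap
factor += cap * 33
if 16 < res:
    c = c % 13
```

Transformed code:
c = []
for total in factor:
    c.append(28)
cap = 25
cap = record(factor)
if factor >= factor and factor >= factor:
    cap = 3 + factor + factor
else:
    process(items)
emit(25)
res = 20 % 17
c += res % res
if 12 < items and items > c:
    c *= res
    factor -= res >= 40
else:
    factor += factor + cap
factor += cap * 33
if 16 < res:
    c = c % 13

2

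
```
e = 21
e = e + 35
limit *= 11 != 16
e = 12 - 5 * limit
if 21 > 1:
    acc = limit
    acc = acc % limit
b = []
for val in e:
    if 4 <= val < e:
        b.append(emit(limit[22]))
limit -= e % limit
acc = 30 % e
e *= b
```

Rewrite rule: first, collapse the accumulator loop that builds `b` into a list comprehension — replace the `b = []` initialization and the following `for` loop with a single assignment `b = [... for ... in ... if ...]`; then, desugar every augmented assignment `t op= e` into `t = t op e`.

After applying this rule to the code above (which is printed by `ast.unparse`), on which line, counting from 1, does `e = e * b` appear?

11

Transformed code:
e = 21
e = e + 35
limit = limit * (11 != 16)
e = 12 - 5 * limit
if 21 > 1:
    acc = limit
    acc = acc % limit
b = [emit(limit[22]) for val in e if 4 <= val < e]
limit = limit - e % limit
acc = 30 % e
e = e * b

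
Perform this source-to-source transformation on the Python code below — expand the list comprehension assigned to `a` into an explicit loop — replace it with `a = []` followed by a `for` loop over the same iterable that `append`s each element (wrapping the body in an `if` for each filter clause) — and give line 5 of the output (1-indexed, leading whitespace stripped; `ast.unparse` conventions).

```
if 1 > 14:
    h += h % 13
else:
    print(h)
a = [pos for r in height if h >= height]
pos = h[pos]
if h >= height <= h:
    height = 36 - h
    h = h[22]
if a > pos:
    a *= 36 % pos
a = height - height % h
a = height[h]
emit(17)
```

a = []

Transformed code:
if 1 > 14:
    h += h % 13
else:
    print(h)
a = []
for r in height:
    if h >= height:
        a.append(pos)
pos = h[pos]
if h >= height <= h:
    height = 36 - h
    h = h[22]
if a > pos:
    a *= 36 % pos
a = height - height % h
a = height[h]
emit(17)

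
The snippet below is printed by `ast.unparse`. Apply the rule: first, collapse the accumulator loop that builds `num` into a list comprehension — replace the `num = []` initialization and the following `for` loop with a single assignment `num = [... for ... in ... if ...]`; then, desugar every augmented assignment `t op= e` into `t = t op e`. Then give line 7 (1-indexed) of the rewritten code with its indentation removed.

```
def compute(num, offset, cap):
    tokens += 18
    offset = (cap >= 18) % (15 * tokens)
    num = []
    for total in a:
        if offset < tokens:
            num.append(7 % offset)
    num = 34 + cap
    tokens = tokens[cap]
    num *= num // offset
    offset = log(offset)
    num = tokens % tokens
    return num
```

Transformed code:
def compute(num, offset, cap):
    tokens = tokens + 18
    offset = (cap >= 18) % (15 * tokens)
    num = [7 % offset for total in a if offset < tokens]
    num = 34 + cap
    tokens = tokens[cap]
    num = num * (num // offset)
    offset = log(offset)
    num = tokens % tokens
    return num

num = num * (num // offset)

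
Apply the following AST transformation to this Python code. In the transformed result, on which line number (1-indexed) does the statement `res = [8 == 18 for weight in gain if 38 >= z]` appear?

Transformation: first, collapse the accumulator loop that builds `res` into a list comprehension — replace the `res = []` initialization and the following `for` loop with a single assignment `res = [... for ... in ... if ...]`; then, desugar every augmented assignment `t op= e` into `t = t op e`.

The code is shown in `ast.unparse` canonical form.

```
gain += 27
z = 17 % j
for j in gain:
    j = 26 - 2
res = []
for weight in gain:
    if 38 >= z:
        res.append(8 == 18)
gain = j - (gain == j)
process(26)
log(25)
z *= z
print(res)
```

Transformed code:
gain = gain + 27
z = 17 % j
for j in gain:
    j = 26 - 2
res = [8 == 18 for weight in gain if 38 >= z]
gain = j - (gain == j)
process(26)
log(25)
z = z * z
print(res)

5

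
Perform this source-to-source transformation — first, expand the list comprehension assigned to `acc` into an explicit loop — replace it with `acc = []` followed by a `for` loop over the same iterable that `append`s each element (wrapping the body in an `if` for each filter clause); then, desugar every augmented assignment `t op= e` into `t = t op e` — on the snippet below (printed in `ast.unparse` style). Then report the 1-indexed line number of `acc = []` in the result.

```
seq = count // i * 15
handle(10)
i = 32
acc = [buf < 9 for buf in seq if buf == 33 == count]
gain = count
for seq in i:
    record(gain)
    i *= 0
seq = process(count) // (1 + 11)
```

4

Transformed code:
seq = count // i * 15
handle(10)
i = 32
acc = []
for buf in seq:
    if buf == 33 == count:
        acc.append(buf < 9)
gain = count
for seq in i:
    record(gain)
    i = i * 0
seq = process(count) // (1 + 11)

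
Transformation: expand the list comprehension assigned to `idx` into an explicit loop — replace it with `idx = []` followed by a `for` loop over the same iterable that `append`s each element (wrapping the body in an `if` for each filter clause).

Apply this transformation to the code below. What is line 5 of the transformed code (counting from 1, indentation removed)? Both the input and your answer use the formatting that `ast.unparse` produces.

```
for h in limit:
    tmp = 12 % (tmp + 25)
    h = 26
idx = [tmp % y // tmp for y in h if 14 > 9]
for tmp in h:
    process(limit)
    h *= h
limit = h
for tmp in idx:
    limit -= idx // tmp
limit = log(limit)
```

for y in h:

Transformed code:
for h in limit:
    tmp = 12 % (tmp + 25)
    h = 26
idx = []
for y in h:
    if 14 > 9:
        idx.append(tmp % y // tmp)
for tmp in h:
    process(limit)
    h *= h
limit = h
for tmp in idx:
    limit -= idx // tmp
limit = log(limit)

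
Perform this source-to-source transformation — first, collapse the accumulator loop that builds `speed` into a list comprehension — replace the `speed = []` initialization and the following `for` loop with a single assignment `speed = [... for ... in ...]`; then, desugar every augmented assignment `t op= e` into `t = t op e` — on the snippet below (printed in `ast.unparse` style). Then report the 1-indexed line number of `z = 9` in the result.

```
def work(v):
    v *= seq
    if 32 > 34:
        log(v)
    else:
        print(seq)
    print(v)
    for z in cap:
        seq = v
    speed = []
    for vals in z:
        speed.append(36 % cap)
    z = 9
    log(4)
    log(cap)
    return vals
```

Transformed code:
def work(v):
    v = v * seq
    if 32 > 34:
        log(v)
    else:
        print(seq)
    print(v)
    for z in cap:
        seq = v
    speed = [36 % cap for vals in z]
    z = 9
    log(4)
    log(cap)
    return vals

11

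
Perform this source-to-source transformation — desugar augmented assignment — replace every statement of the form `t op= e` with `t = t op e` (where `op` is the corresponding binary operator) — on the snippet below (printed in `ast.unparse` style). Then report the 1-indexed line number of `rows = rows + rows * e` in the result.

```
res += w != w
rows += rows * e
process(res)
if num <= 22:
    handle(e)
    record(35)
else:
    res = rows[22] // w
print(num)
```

Transformed code:
res = res + (w != w)
rows = rows + rows * e
process(res)
if num <= 22:
    handle(e)
    record(35)
else:
    res = rows[22] // w
print(num)

2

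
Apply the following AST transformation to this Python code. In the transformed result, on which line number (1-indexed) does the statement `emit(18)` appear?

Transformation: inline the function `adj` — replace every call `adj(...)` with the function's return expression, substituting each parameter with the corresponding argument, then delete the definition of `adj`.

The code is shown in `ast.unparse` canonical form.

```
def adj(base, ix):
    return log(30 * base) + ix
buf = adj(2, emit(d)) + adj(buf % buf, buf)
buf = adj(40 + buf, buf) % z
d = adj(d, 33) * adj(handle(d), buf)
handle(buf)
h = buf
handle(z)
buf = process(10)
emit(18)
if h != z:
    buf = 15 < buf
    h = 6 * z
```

Transformed code:
buf = log(30 * 2) + emit(d) + (log(30 * (buf % buf)) + buf)
buf = (log(30 * (40 + buf)) + buf) % z
d = (log(30 * d) + 33) * (log(30 * handle(d)) + buf)
handle(buf)
h = buf
handle(z)
buf = process(10)
emit(18)
if h != z:
    buf = 15 < buf
    h = 6 * z

8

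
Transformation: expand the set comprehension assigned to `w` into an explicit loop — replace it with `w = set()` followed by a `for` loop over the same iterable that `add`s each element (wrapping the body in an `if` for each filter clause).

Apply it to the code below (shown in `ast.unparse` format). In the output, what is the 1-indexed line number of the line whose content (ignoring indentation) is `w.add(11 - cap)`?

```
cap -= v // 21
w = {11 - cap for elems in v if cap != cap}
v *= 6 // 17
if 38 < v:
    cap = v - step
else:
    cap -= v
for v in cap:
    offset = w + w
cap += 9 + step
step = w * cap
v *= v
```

Transformed code:
cap -= v // 21
w = set()
for elems in v:
    if cap != cap:
        w.add(11 - cap)
v *= 6 // 17
if 38 < v:
    cap = v - step
else:
    cap -= v
for v in cap:
    offset = w + w
cap += 9 + step
step = w * cap
v *= v

5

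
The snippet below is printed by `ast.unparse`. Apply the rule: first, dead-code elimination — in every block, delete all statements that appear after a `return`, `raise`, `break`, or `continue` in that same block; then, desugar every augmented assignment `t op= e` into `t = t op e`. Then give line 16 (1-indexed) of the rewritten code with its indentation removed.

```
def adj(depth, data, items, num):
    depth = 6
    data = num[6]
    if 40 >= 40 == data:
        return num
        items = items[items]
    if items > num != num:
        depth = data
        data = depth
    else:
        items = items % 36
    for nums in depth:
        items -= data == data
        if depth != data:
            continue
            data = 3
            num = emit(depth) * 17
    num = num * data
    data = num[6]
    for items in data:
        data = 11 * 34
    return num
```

Transformed code:
def adj(depth, data, items, num):
    depth = 6
    data = num[6]
    if 40 >= 40 == data:
        return num
    if items > num != num:
        depth = data
        data = depth
    else:
        items = items % 36
    for nums in depth:
        items = items - (data == data)
        if depth != data:
            continue
    num = num * data
    data = num[6]
    for items in data:
        data = 11 * 34
    return num

data = num[6]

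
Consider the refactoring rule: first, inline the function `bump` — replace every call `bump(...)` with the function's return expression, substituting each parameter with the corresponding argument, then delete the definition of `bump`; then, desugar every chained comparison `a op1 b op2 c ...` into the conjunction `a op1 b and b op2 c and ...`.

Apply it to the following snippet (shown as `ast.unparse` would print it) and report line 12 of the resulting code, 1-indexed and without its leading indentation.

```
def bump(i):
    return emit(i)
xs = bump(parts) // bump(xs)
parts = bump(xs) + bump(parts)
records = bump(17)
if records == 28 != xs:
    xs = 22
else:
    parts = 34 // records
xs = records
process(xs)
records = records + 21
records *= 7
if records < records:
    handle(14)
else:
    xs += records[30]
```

if records < records:

Transformed code:
xs = emit(parts) // emit(xs)
parts = emit(xs) + emit(parts)
records = emit(17)
if records == 28 and 28 != xs:
    xs = 22
else:
    parts = 34 // records
xs = records
process(xs)
records = records + 21
records *= 7
if records < records:
    handle(14)
else:
    xs += records[30]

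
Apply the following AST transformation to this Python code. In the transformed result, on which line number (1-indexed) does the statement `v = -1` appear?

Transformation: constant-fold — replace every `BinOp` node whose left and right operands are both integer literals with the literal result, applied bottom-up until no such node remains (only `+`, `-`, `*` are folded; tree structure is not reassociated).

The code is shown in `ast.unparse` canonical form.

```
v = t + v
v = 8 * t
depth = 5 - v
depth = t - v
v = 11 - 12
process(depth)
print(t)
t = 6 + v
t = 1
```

Transformed code:
v = t + v
v = 8 * t
depth = 5 - v
depth = t - v
v = -1
process(depth)
print(t)
t = 6 + v
t = 1

5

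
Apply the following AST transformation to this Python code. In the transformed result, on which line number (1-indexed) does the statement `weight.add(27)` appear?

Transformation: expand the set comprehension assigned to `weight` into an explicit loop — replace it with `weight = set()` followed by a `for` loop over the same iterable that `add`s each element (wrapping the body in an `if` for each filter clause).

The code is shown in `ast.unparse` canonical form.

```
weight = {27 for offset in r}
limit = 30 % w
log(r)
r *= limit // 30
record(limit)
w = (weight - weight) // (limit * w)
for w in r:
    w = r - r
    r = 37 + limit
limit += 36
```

Transformed code:
weight = set()
for offset in r:
    weight.add(27)
limit = 30 % w
log(r)
r *= limit // 30
record(limit)
w = (weight - weight) // (limit * w)
for w in r:
    w = r - r
    r = 37 + limit
limit += 36

3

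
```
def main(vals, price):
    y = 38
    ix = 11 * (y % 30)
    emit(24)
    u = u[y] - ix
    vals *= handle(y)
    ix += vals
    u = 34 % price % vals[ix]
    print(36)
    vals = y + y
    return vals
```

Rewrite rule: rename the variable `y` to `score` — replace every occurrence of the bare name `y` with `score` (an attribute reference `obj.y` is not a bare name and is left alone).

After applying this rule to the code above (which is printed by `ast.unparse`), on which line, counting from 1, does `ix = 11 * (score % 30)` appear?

3

Transformed code:
def main(vals, price):
    score = 38
    ix = 11 * (score % 30)
    emit(24)
    u = u[score] - ix
    vals *= handle(score)
    ix += vals
    u = 34 % price % vals[ix]
    print(36)
    vals = score + score
    return vals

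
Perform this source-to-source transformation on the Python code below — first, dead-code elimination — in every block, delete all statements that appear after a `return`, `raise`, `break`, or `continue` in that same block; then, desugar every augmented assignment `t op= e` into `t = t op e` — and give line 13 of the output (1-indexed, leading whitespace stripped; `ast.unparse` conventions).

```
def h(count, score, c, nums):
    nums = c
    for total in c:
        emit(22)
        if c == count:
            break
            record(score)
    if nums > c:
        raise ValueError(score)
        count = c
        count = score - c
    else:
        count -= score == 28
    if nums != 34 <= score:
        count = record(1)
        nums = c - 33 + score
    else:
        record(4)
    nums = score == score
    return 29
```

Transformed code:
def h(count, score, c, nums):
    nums = c
    for total in c:
        emit(22)
        if c == count:
            break
    if nums > c:
        raise ValueError(score)
    else:
        count = count - (score == 28)
    if nums != 34 <= score:
        count = record(1)
        nums = c - 33 + score
    else:
        record(4)
    nums = score == score
    return 29

nums = c - 33 + score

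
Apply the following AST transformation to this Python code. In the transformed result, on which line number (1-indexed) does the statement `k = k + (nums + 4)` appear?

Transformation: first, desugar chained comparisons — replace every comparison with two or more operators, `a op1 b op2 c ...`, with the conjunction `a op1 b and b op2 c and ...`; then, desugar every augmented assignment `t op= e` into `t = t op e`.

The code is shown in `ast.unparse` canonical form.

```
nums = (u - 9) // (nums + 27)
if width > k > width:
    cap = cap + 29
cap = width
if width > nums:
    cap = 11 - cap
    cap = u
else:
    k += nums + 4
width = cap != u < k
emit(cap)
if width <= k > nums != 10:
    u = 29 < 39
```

Transformed code:
nums = (u - 9) // (nums + 27)
if width > k and k > width:
    cap = cap + 29
cap = width
if width > nums:
    cap = 11 - cap
    cap = u
else:
    k = k + (nums + 4)
width = cap != u and u < k
emit(cap)
if width <= k and k > nums and (nums != 10):
    u = 29 < 39

9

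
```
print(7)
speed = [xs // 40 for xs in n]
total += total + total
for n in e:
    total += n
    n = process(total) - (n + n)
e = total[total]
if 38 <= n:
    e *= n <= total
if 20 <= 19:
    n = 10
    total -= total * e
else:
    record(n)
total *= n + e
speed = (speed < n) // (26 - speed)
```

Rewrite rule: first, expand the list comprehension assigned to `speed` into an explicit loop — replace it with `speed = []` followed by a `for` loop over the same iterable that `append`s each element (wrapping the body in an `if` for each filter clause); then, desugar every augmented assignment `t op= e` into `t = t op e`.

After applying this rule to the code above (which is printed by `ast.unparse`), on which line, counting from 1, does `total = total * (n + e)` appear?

17

Transformed code:
print(7)
speed = []
for xs in n:
    speed.append(xs // 40)
total = total + (total + total)
for n in e:
    total = total + n
    n = process(total) - (n + n)
e = total[total]
if 38 <= n:
    e = e * (n <= total)
if 20 <= 19:
    n = 10
    total = total - total * e
else:
    record(n)
total = total * (n + e)
speed = (speed < n) // (26 - speed)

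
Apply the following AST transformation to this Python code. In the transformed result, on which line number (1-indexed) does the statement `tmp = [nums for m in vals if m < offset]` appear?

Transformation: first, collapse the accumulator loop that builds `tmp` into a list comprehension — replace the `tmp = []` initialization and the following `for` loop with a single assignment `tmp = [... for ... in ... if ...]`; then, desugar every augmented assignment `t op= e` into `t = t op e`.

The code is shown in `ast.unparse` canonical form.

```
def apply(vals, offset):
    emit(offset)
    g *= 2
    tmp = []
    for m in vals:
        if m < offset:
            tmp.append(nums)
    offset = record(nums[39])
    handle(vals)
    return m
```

4

Transformed code:
def apply(vals, offset):
    emit(offset)
    g = g * 2
    tmp = [nums for m in vals if m < offset]
    offset = record(nums[39])
    handle(vals)
    return m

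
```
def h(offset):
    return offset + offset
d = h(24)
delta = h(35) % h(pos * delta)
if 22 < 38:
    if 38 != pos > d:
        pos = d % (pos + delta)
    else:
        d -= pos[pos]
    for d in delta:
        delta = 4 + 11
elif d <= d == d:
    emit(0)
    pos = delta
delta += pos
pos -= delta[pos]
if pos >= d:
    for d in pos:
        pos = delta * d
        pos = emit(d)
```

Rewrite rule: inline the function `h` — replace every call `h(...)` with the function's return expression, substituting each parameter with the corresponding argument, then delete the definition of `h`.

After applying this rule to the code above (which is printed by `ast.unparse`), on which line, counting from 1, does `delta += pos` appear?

Transformed code:
d = 24 + 24
delta = (35 + 35) % (pos * delta + pos * delta)
if 22 < 38:
    if 38 != pos > d:
        pos = d % (pos + delta)
    else:
        d -= pos[pos]
    for d in delta:
        delta = 4 + 11
elif d <= d == d:
    emit(0)
    pos = delta
delta += pos
pos -= delta[pos]
if pos >= d:
    for d in pos:
        pos = delta * d
        pos = emit(d)

13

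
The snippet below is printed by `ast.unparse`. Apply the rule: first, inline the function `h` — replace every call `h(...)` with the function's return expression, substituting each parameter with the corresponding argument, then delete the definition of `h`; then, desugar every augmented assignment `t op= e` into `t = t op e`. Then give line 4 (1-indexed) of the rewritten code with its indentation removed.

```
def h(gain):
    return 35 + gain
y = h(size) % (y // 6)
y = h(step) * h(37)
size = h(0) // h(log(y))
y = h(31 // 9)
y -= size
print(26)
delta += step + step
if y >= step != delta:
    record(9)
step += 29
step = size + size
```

Transformed code:
y = (35 + size) % (y // 6)
y = (35 + step) * (35 + 37)
size = (35 + 0) // (35 + log(y))
y = 35 + 31 // 9
y = y - size
print(26)
delta = delta + (step + step)
if y >= step != delta:
    record(9)
step = step + 29
step = size + size

y = 35 + 31 // 9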